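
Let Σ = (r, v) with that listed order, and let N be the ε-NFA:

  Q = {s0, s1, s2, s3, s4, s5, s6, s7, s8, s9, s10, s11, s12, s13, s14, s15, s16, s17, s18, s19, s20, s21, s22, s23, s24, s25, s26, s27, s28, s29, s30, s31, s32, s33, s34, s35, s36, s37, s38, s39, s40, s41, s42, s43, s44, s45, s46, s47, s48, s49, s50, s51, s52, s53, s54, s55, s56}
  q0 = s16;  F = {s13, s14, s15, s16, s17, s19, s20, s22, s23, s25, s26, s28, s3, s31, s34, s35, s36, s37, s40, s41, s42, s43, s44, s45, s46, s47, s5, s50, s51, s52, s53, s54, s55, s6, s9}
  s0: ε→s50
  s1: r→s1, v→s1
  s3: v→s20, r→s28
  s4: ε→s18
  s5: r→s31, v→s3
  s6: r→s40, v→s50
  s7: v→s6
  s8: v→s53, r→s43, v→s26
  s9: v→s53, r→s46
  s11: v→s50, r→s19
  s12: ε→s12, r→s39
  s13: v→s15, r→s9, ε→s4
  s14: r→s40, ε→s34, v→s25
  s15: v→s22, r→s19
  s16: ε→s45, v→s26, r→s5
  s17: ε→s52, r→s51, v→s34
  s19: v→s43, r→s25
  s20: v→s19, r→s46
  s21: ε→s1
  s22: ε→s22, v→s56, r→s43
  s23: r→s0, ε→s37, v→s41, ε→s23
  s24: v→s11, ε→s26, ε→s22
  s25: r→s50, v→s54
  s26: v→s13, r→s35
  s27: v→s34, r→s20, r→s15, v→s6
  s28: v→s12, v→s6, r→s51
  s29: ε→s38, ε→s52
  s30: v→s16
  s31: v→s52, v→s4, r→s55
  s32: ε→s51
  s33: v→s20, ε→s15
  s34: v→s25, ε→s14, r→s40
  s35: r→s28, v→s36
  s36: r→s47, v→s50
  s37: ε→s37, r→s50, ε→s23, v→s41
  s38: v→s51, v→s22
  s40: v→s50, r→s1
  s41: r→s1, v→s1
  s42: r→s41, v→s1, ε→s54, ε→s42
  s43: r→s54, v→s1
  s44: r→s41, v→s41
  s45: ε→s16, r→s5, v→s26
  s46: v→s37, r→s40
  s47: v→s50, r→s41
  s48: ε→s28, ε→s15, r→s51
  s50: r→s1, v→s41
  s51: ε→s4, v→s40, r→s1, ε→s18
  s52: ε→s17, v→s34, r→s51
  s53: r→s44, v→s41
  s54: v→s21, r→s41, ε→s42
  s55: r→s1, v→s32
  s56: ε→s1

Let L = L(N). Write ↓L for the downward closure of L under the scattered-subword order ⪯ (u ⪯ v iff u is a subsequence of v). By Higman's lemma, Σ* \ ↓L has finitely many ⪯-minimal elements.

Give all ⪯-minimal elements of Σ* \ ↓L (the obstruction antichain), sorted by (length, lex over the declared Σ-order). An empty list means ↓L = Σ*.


|Q|=57, |F|=35, |δ|=121 (30 ε).
min D↑ (31 st, q0=0, F={14}): 0:r→1,v→2 1:r→3,v→4 2:r→5,v→6 3:r→7,v→8 4:r→9,v→10 5:r→9,v→11 6:r→12,v→13 7:r→14,v→15 8:r→15,v→16 9:r→15,v→17 10:r→18,v→19 11:r→20,v→21 12:r→18,v→22 13:r→19,v→23 14:r→14,v→14 15:r→14,v→24 16:r→24,v→25 17:r→24,v→21 18:r→24,v→26 19:r→25,v→27 20:r→28,v→21 21:r→14,v→28 22:r→29,v→28 23:r→27,v→14 24:r→14,v→21 25:r→21,v→30 26:r→21,v→28 27:r→30,v→14 28:r→14,v→14 29:r→28,v→28 30:r→28,v→14 (ε-aug+det+¬).
'rrrr': |S_i|=[44, 37, 28, 11, 1] end={s1} rej; 4/4 single-dels accept.
'vrvvr': run [44, 39, 27, 18, 4, 1] end={s1} ∉↓L; 5/5 del acc.
'vvvvv': run [44, 39, 31, 17, 8, 3] end={s1,s21,s56} rej; 5/5 single-dels accept.
'vrvrrv': N↓-sim [44, 39, 27, 18, 11, 2, 1] end={s1} ∉↓L; 6/6 deletions ∈↓L.
4 minimals (antichain).

A = [rrrr, vrvvr, vvvvv, vrvrrv].


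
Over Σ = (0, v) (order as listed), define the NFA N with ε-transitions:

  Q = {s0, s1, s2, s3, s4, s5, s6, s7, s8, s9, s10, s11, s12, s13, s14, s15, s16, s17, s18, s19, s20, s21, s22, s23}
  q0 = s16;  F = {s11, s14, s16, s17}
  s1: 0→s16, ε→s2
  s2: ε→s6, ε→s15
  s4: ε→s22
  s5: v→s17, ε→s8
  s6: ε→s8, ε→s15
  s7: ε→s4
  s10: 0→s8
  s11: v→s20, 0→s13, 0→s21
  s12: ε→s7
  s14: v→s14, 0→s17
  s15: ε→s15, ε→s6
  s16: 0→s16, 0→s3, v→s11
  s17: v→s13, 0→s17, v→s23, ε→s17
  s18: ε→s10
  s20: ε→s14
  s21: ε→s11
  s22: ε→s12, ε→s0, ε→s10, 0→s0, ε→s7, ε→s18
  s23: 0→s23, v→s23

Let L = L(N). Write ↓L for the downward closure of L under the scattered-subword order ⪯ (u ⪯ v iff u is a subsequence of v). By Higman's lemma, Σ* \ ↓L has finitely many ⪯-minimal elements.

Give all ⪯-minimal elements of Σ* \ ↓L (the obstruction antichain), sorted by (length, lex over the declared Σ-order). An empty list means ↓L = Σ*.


|Q|=24, |F|=4, |δ|=37 (20 ε).
min D↑ (5 st, q0=0, F={4}): 0:0→0,v→1 1:0→1,v→2 2:0→3,v→2 3:0→3,v→4 4:0→4,v→4 [Hopcroft].
'vv0v': |S_i|=[9, 7, 5, 3, 2] end={s13,s23} ∉↓L; 4/4 single-dels accept.
1 words, ⪯-incomp.

Antichain: [vv0v].


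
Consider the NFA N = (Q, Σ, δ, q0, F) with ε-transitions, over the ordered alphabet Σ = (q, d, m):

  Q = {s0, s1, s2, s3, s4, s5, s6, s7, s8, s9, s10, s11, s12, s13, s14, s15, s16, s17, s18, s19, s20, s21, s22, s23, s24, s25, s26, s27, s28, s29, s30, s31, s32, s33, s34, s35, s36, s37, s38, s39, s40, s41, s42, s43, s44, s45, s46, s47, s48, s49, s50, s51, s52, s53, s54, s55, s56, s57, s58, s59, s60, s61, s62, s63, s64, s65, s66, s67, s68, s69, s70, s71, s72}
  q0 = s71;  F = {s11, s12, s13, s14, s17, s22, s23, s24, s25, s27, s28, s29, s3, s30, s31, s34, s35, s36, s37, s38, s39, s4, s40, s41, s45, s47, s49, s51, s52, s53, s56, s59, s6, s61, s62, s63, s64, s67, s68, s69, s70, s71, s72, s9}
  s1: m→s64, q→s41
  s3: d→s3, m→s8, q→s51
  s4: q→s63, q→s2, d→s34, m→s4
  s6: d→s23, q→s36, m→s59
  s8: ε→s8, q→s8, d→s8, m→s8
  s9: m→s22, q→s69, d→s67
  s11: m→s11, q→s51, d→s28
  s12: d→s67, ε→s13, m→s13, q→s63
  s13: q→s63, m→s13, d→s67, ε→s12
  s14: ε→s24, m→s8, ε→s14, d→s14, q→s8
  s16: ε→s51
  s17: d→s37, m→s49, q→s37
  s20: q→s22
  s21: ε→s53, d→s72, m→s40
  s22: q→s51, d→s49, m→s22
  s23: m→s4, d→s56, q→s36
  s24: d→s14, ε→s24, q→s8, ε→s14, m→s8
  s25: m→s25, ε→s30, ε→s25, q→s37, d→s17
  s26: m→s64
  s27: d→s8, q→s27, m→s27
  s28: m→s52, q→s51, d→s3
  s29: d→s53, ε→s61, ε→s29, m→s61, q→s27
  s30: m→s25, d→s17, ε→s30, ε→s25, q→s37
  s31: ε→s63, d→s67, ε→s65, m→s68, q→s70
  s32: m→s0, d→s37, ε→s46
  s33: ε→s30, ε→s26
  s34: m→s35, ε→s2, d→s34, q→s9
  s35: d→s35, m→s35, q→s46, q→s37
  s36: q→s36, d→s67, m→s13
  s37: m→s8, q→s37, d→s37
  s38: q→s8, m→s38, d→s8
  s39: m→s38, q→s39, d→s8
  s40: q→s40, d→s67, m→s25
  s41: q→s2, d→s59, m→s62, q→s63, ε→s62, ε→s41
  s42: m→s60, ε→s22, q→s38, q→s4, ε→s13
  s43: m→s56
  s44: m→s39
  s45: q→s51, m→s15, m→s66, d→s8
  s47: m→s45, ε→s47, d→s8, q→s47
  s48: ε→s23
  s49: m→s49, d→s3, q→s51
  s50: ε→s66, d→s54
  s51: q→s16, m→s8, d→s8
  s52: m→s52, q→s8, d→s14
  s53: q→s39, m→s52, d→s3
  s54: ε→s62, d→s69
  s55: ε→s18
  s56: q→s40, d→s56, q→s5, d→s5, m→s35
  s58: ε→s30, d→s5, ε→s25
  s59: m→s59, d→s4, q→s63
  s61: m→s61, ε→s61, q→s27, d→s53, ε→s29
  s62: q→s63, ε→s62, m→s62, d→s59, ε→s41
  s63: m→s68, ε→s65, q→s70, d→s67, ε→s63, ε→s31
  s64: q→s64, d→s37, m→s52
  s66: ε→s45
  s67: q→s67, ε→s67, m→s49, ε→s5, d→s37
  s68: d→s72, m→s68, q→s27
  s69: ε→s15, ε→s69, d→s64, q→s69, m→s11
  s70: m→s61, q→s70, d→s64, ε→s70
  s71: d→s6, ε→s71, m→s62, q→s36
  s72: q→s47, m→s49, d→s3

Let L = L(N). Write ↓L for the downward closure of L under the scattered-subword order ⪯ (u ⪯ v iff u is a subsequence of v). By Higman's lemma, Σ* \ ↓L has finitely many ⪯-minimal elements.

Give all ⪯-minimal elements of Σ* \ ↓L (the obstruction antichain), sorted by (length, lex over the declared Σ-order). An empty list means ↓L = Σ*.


|Q|=73, |F|=44, |δ|=203 (46 ε).
min D↑ (39 st, q0=0, F={15}): 0:q→1,d→2,m→3 1:q→1,d→4,m→5 2:q→1,d→6,m→7 3:q→8,d→7,m→3 4:q→4,d→9,m→10 5:q→8,d→4,m→5 6:q→1,d→11,m→12 7:q→8,d→12,m→7 8:q→13,d→4,m→14 9:q→9,d→9,m→15 10:q→16,d→17,m→10 11:q→18,d→11,m→19 12:q→8,d→20,m→12 13:q→13,d→21,m→22 14:q→23,d→24,m→14 15:q→15,d→15,m→15 16:q→16,d→15,m→15 17:q→16,d→17,m→15 18:q→18,d→4,m→25 19:q→9,d→19,m→19 20:q→26,d→20,m→19 21:q→21,d→9,m→27 22:q→23,d→28,m→22 23:q→23,d→15,m→23 24:q→29,d→17,m→10 25:q→9,d→30,m→25 26:q→31,d→4,m→32 27:q→15,d→33,m→27 28:q→34,d→17,m→27 29:q→29,d→15,m→35 30:q→9,d→9,m→10 31:q→31,d→21,m→36 32:q→16,d→10,m→32 33:q→15,d→33,m→15 34:q→34,d→15,m→37 35:q→16,d→15,m→35 36:q→16,d→38,m→36 37:q→15,d→15,m→37 38:q→16,d→17,m→27.
'qddm': N↓-sim [52, 42, 22, 7, 1] end={s8} rej; 4/4 single-dels accept.
'qdmqd': N↓-sim [52, 42, 22, 12, 3, 1] end={s8} — reject; 5/5 single-dels accept.
'qdmqm': run [52, 42, 22, 12, 3, 1] end={s8} ∉↓L; 5/5 deletions ∈↓L.
'mqmqd': run [52, 46, 35, 23, 10, 1] end={s8} — reject; 5/5 del acc.
'dddmqm': run [52, 49, 47, 34, 21, 5, 1] end={s8} — reject; 6/6 single-dels accept.
'mqqdmq': |S_i|=[52, 46, 35, 26, 13, 5, 1] end={s8} — reject; 6/6 deletions ∈↓L.
6 minimals (antichain).

min(Σ*\↓L) = [qddm, qdmqd, qdmqm, mqmqd, dddmqm, mqqdmq].


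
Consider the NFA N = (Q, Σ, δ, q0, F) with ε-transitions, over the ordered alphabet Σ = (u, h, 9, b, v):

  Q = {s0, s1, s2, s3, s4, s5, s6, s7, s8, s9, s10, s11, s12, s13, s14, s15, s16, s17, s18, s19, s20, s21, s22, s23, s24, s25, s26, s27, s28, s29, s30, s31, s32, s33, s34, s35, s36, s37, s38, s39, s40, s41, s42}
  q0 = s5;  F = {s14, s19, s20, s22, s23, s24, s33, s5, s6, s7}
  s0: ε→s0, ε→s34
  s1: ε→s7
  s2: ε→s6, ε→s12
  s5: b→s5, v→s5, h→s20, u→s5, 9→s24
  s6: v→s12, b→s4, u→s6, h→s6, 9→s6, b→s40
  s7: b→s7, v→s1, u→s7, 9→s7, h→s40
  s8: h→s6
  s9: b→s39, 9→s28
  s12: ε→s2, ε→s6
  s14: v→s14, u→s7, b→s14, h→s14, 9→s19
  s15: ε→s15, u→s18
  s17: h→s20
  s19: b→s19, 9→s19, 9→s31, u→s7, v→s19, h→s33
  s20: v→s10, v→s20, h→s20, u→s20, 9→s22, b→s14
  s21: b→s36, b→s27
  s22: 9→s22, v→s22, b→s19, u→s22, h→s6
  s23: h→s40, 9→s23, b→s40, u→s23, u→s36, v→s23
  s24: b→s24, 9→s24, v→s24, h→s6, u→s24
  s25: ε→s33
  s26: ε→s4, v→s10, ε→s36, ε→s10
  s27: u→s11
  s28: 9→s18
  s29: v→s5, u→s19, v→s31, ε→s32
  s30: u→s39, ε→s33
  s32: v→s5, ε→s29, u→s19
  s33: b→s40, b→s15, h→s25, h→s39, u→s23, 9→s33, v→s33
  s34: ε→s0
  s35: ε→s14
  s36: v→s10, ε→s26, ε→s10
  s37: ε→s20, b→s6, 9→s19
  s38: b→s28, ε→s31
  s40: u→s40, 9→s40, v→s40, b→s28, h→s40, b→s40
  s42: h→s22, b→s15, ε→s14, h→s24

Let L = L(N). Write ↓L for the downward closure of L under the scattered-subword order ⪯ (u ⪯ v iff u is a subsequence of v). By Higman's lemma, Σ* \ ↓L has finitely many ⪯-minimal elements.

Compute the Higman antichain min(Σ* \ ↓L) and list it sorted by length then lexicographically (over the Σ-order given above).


A = [9hb, hbuh].

|Q|=43, |F|=10, |δ|=107 (22 ε).
min D↑ (11 st, q0=0, F={8}): 0:u→0,h→1,9→2,b→0,v→0 1:u→1,h→1,9→3,b→4,v→1 2:u→2,h→5,9→2,b→2,v→2 3:u→3,h→5,9→3,b→6,v→3 4:u→7,h→4,9→6,b→4,v→4 5:u→5,h→5,9→5,b→8,v→5 6:u→7,h→9,9→6,b→6,v→6 7:u→7,h→8,9→7,b→7,v→7 8:u→8,h→8,9→8,b→8,v→8 9:u→10,h→9,9→9,b→8,v→9 10:u→10,h→8,9→10,b→8,v→10 (ε-aug+det+¬).
'9hb': run [24, 21, 15, 5] end={s15,s18,s28,s4,s40} — reject; 3/3 deletions ∈↓L.
'hbuh': N↓-sim [24, 22, 17, 10, 3] end={s18,s28,s40} ∉↓L; 4/4 deletions ∈↓L.
2 words, ⪯-incomp.


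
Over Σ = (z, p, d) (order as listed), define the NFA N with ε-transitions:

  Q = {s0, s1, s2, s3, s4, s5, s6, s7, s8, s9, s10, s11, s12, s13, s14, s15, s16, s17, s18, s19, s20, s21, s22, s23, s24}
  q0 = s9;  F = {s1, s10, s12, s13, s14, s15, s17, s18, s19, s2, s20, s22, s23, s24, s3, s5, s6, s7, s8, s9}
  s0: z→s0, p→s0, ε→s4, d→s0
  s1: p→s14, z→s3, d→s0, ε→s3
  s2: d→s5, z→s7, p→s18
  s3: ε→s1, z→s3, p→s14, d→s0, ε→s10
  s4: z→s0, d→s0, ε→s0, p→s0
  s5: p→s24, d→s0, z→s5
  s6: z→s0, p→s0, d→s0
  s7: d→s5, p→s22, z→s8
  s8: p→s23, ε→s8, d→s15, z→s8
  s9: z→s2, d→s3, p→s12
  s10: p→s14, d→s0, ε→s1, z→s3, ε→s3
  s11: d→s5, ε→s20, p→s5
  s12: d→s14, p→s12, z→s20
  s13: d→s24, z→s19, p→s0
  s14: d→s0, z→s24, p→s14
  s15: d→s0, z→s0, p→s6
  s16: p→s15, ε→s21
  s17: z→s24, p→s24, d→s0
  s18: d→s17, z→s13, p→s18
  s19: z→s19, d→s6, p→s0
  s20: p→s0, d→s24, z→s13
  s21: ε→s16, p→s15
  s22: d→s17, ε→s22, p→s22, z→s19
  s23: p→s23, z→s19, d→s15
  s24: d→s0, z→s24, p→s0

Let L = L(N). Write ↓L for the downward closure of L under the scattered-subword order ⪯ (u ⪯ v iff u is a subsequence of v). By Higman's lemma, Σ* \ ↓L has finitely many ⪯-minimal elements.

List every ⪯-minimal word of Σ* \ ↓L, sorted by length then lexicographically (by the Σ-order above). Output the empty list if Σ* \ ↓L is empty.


|Q|=25, |F|=20, |δ|=82 (12 ε).
min D↑ (19 st, q0=0, F={9}): 0:z→1,p→2,d→3 1:z→4,p→5,d→6 2:z→7,p→2,d→8 3:z→3,p→8,d→9 4:z→10,p→11,d→6 5:z→12,p→5,d→13 6:z→6,p→14,d→9 7:z→12,p→9,d→14 8:z→14,p→8,d→9 9:z→9,p→9,d→9 10:z→10,p→15,d→16 11:z→17,p→11,d→13 12:z→17,p→9,d→14 13:z→14,p→14,d→9 14:z→14,p→9,d→9 15:z→17,p→15,d→16 16:z→9,p→18,d→9 17:z→17,p→9,d→18 18:z→9,p→9,d→9.
'dd': |S_i|=[22, 11, 2] end={s0,s4} — reject; 2/2 single-dels accept.
'pzp': |S_i|=[22, 14, 7, 2] end={s0,s4} rej; 3/3 single-dels accept.
'zdpp': run [22, 20, 7, 4, 2] end={s0,s4} — reject; 4/4 deletions ∈↓L.
'zzzdz': N↓-sim [22, 20, 17, 13, 4, 2] end={s0,s4} rej; 5/5 del acc.
4 minimals (antichain).

Antichain: [dd, pzp, zdpp, zzzdz].


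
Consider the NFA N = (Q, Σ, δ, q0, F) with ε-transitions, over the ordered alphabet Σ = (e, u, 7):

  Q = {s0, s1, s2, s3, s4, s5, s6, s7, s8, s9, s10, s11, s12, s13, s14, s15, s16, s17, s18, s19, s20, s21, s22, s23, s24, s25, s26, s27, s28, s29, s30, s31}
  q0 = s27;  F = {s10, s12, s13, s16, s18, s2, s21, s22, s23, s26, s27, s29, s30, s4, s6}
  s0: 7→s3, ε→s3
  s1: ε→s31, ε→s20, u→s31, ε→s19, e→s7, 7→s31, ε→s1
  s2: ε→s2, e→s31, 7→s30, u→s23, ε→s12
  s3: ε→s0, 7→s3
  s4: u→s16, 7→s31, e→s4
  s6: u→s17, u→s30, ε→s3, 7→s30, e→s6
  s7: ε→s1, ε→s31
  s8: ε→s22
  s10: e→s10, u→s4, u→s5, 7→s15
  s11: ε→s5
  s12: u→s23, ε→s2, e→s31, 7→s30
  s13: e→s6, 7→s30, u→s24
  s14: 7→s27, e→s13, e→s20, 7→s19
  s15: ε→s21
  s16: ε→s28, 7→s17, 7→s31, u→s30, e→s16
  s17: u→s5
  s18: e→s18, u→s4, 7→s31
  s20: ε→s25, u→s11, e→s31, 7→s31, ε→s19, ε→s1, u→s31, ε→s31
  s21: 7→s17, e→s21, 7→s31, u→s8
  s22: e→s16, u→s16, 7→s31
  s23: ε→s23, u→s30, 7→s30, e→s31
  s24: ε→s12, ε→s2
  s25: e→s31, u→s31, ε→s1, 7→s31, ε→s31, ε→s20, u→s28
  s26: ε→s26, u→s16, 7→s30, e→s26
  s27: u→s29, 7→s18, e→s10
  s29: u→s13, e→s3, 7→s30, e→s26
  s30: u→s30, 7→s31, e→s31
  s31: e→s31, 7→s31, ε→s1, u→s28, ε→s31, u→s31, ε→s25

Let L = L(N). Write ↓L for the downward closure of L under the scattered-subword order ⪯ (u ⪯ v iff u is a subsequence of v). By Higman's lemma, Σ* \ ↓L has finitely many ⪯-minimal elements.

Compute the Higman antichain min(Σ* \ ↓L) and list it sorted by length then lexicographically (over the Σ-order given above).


|Q|=32, |F|=15, |δ|=102 (30 ε).
min D↑ (15 st, q0=0, F={9}): 0:e→1,u→2,7→3 1:e→1,u→4,7→5 2:e→6,u→7,7→8 3:e→3,u→4,7→9 4:e→4,u→10,7→9 5:e→5,u→11,7→9 6:e→6,u→10,7→8 7:e→12,u→13,7→8 8:e→9,u→8,7→9 9:e→9,u→9,7→9 10:e→10,u→8,7→9 11:e→10,u→10,7→9 12:e→12,u→8,7→8 13:e→9,u→14,7→8 14:e→9,u→8,7→8 [Hopcroft].
'77': N↓-sim [30, 20, 12] end={s0,s1,s11,s17,s19,s20,s25,s28,s3,s31,s5,s7} — reject; 2/2 deletions ∈↓L.
'eu7': run [30, 23, 15, 10] end={s1,s11,s17,s19,s20,s25,s28,s31,s5,s7} — reject; 3/3 single-dels accept.
'u7e': N↓-sim [30, 25, 13, 9] end={s1,s11,s19,s20,s25,s28,s31,s5,s7} rej; 3/3 single-dels accept.
'uuue': N↓-sim [30, 25, 20, 15, 9] end={s1,s11,s19,s20,s25,s28,s31,s5,s7} rej; 4/4 single-dels accept.
'e7ueue': N↓-sim [30, 23, 18, 14, 12, 10, 9] end={s1,s11,s19,s20,s25,s28,s31,s5,s7} — reject; 6/6 single-dels accept.
'uuuuu7': run [30, 25, 20, 15, 11, 10, 9] end={s1,s11,s19,s20,s25,s28,s31,s5,s7} — reject; 6/6 del acc.
6 words, ⪯-incomp.

min(Σ*\↓L) = [77, eu7, u7e, uuue, e7ueue, uuuuu7].


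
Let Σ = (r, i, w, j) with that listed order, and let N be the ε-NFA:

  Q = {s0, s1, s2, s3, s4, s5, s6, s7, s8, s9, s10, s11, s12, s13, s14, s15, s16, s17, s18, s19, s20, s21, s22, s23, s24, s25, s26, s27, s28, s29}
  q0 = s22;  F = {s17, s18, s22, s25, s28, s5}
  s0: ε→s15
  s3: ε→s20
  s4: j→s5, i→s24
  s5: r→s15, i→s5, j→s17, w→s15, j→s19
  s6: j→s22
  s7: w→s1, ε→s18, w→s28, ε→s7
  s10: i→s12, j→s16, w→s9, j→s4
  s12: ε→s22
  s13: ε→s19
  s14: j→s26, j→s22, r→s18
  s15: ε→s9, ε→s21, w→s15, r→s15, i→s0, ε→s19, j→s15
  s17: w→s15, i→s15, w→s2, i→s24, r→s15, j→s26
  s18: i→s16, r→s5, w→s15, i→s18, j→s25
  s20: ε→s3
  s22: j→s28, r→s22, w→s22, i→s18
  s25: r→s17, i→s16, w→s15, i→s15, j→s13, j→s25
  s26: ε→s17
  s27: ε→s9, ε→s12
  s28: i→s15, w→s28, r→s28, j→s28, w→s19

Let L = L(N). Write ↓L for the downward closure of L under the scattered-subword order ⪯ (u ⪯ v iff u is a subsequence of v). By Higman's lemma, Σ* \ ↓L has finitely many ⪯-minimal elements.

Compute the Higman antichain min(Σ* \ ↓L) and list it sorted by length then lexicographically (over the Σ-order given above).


min(Σ*\↓L) = [iw, ji, irr].

|Q|=30, |F|=6, |δ|=60 (13 ε).
min D↑ (7 st, q0=0, F={4}): 0:r→0,i→1,w→0,j→2 1:r→3,i→1,w→4,j→5 2:r→2,i→4,w→2,j→2 3:r→4,i→3,w→4,j→6 4:r→4,i→4,w→4,j→4 5:r→6,i→4,w→4,j→5 6:r→4,i→4,w→4,j→6 [Hopcroft].
'iw': run [16, 14, 6] end={s0,s15,s19,s2,s21,s9} rej; 2/2 deletions ∈↓L.
'ji': N↓-sim [16, 13, 7] end={s0,s15,s16,s19,s21,s24,s9} — reject; 2/2 single-dels accept.
'irr': |S_i|=[16, 14, 10, 5] end={s0,s15,s19,s21,s9} ∉↓L; 3/3 single-dels accept.
3 minimals (antichain).


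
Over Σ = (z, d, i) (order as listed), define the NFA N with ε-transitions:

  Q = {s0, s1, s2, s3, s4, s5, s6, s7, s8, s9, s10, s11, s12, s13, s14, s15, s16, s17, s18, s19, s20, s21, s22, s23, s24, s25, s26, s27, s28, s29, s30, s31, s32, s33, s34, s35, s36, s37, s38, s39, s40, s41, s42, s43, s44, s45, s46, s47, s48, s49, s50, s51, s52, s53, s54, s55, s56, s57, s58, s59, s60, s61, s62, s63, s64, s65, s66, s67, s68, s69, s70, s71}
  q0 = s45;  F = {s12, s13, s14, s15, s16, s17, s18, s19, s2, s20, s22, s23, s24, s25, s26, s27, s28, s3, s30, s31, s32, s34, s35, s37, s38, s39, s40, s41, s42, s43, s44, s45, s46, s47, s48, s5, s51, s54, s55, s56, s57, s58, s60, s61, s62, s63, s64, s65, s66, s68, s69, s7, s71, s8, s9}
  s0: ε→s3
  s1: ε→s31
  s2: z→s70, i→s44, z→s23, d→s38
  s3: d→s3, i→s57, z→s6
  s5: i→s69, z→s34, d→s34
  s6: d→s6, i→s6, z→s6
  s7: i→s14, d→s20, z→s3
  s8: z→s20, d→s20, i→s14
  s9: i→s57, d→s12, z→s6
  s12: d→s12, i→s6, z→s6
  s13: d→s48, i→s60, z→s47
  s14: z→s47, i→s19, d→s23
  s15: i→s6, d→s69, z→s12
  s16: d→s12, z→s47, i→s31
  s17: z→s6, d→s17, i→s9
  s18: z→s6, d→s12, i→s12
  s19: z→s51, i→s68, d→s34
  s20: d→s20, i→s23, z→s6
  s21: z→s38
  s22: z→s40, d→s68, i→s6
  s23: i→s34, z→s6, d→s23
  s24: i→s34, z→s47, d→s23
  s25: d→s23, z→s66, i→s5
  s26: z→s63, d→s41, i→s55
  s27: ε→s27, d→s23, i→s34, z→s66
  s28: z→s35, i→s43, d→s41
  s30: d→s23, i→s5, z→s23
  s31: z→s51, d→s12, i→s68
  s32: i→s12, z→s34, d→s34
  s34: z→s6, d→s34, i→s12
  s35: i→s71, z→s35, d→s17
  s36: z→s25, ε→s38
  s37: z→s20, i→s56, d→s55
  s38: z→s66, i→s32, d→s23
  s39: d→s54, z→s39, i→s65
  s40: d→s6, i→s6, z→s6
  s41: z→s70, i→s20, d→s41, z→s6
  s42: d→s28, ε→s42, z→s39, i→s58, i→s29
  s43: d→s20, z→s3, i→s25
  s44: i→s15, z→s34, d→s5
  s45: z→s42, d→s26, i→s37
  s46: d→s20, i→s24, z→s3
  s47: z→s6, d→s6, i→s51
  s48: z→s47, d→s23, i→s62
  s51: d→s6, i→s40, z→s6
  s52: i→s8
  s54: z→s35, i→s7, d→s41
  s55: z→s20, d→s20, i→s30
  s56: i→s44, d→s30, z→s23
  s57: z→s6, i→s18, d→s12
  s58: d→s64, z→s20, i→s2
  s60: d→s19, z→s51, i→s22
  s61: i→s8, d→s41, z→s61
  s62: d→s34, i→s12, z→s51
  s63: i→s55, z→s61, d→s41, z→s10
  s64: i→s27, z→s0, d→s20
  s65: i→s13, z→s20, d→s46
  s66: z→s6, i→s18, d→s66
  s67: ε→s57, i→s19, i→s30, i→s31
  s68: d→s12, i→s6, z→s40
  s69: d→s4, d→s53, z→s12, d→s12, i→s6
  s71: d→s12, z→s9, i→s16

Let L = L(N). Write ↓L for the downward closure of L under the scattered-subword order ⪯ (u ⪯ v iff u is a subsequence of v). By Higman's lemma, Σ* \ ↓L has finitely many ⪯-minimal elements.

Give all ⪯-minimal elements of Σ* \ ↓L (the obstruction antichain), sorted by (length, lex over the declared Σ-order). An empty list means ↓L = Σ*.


|Q|=72, |F|=55, |δ|=186 (6 ε).
min D↑ (56 st, q0=0, F={19}): 0:z→1,d→2,i→3 1:z→4,d→5,i→6 2:z→7,d→8,i→9 3:z→10,d→9,i→11 4:z→4,d→12,i→13 5:z→14,d→8,i→15 6:z→10,d→16,i→17 7:z→18,d→8,i→9 8:z→19,d→8,i→10 9:z→10,d→10,i→20 10:z→19,d→10,i→21 11:z→21,d→20,i→22 12:z→14,d→8,i→23 13:z→10,d→24,i→25 14:z→14,d→26,i→27 15:z→28,d→10,i→29 16:z→28,d→10,i→30 17:z→21,d→31,i→22 18:z→18,d→8,i→32 19:z→19,d→19,i→19 20:z→21,d→21,i→33 21:z→19,d→21,i→34 22:z→34,d→33,i→35 23:z→28,d→10,i→36 24:z→28,d→10,i→37 25:z→38,d→39,i→40 26:z→19,d→26,i→41 27:z→41,d→42,i→43 28:z→19,d→28,i→44 29:z→45,d→21,i→33 30:z→45,d→21,i→34 31:z→45,d→21,i→46 32:z→10,d→10,i→36 33:z→34,d→34,i→47 34:z→19,d→34,i→42 35:z→42,d→47,i→19 36:z→38,d→21,i→48 37:z→38,d→21,i→34 38:z→19,d→19,i→49 39:z→38,d→21,i→50 40:z→49,d→48,i→51 41:z→19,d→42,i→44 42:z→19,d→42,i→19 43:z→38,d→42,i→52 44:z→19,d→42,i→53 45:z→19,d→45,i→53 46:z→34,d→34,i→42 47:z→42,d→42,i→19 48:z→49,d→34,i→54 49:z→19,d→19,i→55 50:z→49,d→34,i→42 51:z→55,d→54,i→19 52:z→49,d→42,i→54 53:z→19,d→42,i→42 54:z→55,d→42,i→19 55:z→19,d→19,i→19 [Hopcroft].
'ddz': run [62, 48, 15, 2] end={s6,s70} rej; 3/3 del acc.
'izz': N↓-sim [62, 50, 15, 1] end={s6} ∉↓L; 3/3 single-dels accept.
'iiiii': run [62, 50, 35, 19, 9, 1] end={s6} ∉↓L; 5/5 deletions ∈↓L.
'zziizd': run [62, 58, 38, 28, 20, 4, 1] end={s6} — reject; 6/6 deletions ∈↓L.
'zdzidi': run [62, 58, 41, 19, 12, 2, 1] end={s6} ∉↓L; 6/6 single-dels accept.
'zidiiz': |S_i|=[62, 58, 48, 27, 18, 6, 1] end={s6} ∉↓L; 6/6 single-dels accept.
6 minimals (antichain).

min(Σ*\↓L) = [ddz, izz, iiiii, zziizd, zdzidi, zidiiz].


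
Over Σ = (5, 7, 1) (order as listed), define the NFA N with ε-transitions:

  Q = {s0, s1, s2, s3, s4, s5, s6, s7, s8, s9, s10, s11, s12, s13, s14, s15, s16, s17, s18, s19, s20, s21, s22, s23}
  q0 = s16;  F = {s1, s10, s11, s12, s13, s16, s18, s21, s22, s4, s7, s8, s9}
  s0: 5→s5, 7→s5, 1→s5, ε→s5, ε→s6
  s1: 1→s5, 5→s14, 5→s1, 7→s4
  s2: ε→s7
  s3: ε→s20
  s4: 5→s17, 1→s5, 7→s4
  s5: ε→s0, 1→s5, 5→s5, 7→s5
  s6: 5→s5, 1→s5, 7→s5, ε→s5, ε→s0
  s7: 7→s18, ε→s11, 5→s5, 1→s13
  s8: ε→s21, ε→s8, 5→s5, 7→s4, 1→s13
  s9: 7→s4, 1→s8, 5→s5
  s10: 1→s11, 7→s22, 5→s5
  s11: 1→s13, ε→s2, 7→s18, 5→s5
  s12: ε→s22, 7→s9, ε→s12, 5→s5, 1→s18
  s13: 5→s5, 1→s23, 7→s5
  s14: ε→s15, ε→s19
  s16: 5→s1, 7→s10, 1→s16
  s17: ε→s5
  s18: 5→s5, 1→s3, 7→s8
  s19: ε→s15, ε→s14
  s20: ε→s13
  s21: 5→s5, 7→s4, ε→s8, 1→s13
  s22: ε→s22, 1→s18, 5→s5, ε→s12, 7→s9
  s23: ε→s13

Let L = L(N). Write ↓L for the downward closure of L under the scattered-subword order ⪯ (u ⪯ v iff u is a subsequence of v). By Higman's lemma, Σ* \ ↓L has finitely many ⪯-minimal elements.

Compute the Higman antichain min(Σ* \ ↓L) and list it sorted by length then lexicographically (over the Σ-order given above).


Antichain: [51, 75, 7117, 77771].

|Q|=24, |F|=13, |δ|=72 (23 ε).
min D↑ (11 st, q0=0, F={4}): 0:5→1,7→2,1→0 1:5→1,7→3,1→4 2:5→4,7→5,1→6 3:5→4,7→3,1→4 4:5→4,7→4,1→4 5:5→4,7→7,1→8 6:5→4,7→8,1→9 7:5→4,7→3,1→10 8:5→4,7→10,1→9 9:5→4,7→4,1→9 10:5→4,7→3,1→9.
'51': N↓-sim [24, 9, 3] end={s0,s5,s6} — reject; 2/2 single-dels accept.
'75': N↓-sim [24, 19, 4] end={s0,s17,s5,s6} ∉↓L; 2/2 deletions ∈↓L.
'7117': run [24, 19, 15, 7, 3] end={s0,s5,s6} ∉↓L; 4/4 single-dels accept.
'77771': run [24, 19, 15, 10, 5, 3] end={s0,s5,s6} ∉↓L; 5/5 single-dels accept.
4 minimals (antichain).


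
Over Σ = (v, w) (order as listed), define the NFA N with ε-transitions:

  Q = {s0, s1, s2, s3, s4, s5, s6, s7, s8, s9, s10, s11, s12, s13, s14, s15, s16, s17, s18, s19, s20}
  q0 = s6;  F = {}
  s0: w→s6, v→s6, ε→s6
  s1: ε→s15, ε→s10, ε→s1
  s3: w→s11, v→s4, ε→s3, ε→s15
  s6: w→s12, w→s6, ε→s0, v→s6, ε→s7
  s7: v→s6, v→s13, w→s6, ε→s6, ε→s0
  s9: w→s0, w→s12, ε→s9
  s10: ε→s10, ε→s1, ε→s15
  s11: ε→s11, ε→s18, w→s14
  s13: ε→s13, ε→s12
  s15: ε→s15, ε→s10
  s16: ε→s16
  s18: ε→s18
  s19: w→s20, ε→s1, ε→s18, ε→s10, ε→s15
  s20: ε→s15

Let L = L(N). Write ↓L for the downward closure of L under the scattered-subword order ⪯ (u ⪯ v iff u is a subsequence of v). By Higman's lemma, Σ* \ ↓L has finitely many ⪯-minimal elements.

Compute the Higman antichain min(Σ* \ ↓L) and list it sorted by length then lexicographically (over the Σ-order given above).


|Q|=21, |F|=0, |δ|=41 (27 ε).
min D↑ (1 st, q0=0, F={0}): 0:v→0,w→0.
ε ∈ L(D↑) — L = ∅.

A = [ε].


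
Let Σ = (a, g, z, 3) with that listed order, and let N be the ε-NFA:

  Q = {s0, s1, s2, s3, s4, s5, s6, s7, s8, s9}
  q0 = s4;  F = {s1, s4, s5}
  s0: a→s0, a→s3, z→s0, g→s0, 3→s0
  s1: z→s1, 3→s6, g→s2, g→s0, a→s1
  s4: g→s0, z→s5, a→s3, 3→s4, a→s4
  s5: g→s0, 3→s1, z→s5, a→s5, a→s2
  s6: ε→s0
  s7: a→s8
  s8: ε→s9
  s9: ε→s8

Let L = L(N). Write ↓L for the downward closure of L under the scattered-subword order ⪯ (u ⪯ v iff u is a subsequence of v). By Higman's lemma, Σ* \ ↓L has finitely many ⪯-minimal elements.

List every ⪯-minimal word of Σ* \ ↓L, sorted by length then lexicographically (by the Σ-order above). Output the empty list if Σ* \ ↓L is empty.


A = [g, z33].

|Q|=10, |F|=3, |δ|=24 (3 ε).
min D↑ (4 st, q0=0, F={1}): 0:a→0,g→1,z→2,3→0 1:a→1,g→1,z→1,3→1 2:a→2,g→1,z→2,3→3 3:a→3,g→1,z→3,3→1.
'g': |S_i|=[7, 3] end={s0,s2,s3} rej; 1/1 del acc.
'z33': |S_i|=[7, 6, 5, 3] end={s0,s3,s6} ∉↓L; 3/3 deletions ∈↓L.
2 words, ⪯-incomp.


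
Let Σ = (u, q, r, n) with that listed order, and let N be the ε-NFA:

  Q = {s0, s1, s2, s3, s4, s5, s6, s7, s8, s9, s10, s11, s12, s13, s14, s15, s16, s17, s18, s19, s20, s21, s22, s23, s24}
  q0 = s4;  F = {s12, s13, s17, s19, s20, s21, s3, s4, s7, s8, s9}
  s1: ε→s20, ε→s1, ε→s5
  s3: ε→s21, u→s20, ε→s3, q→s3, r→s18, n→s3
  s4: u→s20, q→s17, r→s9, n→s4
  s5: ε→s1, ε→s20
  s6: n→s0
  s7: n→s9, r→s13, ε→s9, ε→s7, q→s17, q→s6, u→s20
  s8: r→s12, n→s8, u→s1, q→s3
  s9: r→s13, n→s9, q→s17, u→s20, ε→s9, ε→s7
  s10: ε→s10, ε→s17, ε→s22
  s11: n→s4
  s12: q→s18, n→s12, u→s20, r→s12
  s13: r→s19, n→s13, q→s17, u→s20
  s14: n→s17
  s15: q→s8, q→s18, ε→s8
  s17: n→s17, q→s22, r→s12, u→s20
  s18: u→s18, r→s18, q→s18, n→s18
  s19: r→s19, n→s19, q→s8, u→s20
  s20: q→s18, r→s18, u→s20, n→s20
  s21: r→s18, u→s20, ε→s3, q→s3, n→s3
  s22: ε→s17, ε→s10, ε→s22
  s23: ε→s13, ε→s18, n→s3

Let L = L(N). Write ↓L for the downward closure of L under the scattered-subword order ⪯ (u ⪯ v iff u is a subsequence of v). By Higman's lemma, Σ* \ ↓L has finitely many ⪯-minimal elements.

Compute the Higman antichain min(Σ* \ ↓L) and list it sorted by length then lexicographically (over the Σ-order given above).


A = [uq, ur, qrq, rrrqqr].

|Q|=25, |F|=11, |δ|=76 (21 ε).
min D↑ (10 st, q0=0, F={4}): 0:u→1,q→2,r→3,n→0 1:u→1,q→4,r→4,n→1 2:u→1,q→2,r→5,n→2 3:u→1,q→2,r→6,n→3 4:u→4,q→4,r→4,n→4 5:u→1,q→4,r→5,n→5 6:u→1,q→2,r→7,n→6 7:u→1,q→8,r→7,n→7 8:u→1,q→9,r→5,n→8 9:u→1,q→9,r→4,n→9 (ε-aug+det+¬).
'uq': N↓-sim [18, 4, 1] end={s18} rej; 2/2 deletions ∈↓L.
'ur': run [18, 4, 1] end={s18} rej; 2/2 deletions ∈↓L.
'qrq': run [18, 13, 3, 1] end={s18} — reject; 3/3 deletions ∈↓L.
'rrrqqr': run [18, 17, 13, 9, 8, 4, 1] end={s18} — reject; 6/6 deletions ∈↓L.
4 obstructions.


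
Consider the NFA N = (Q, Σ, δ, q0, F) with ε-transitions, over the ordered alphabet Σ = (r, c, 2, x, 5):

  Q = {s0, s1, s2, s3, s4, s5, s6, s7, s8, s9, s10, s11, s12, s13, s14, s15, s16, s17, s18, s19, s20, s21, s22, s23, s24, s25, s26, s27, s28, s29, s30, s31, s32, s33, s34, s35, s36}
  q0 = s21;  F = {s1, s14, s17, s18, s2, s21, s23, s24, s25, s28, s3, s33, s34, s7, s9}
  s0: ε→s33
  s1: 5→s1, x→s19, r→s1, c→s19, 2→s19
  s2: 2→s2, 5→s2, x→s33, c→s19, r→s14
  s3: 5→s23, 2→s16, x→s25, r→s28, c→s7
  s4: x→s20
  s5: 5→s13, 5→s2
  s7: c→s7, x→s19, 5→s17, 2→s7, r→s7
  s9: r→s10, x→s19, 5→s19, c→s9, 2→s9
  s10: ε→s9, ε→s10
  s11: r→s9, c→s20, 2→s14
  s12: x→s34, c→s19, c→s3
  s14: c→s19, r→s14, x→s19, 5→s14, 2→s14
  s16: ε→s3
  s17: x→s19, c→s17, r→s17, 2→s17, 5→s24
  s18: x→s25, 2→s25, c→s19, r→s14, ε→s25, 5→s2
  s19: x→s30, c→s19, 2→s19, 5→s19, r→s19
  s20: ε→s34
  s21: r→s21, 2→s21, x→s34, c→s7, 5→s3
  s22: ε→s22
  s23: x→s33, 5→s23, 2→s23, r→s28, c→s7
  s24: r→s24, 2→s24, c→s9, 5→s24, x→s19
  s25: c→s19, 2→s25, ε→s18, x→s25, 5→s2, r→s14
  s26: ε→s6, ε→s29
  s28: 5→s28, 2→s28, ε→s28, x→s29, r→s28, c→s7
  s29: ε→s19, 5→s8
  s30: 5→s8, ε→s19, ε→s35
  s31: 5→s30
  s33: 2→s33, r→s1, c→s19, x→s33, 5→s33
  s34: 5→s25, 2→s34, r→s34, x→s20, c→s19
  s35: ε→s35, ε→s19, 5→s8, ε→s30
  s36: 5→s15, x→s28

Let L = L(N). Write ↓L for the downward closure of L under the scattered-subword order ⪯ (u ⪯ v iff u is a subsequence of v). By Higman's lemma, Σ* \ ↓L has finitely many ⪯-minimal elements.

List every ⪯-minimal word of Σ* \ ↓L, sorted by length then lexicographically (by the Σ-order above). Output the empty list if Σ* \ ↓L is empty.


|Q|=37, |F|=15, |δ|=112 (17 ε).
min D↑ (15 st, q0=0, F={4}): 0:r→0,c→1,2→0,x→2,5→3 1:r→1,c→1,2→1,x→4,5→5 2:r→2,c→4,2→2,x→2,5→6 3:r→7,c→1,2→3,x→6,5→8 4:r→4,c→4,2→4,x→4,5→4 5:r→5,c→5,2→5,x→4,5→9 6:r→10,c→4,2→6,x→6,5→11 7:r→7,c→1,2→7,x→4,5→7 8:r→7,c→1,2→8,x→12,5→8 9:r→9,c→13,2→9,x→4,5→9 10:r→10,c→4,2→10,x→4,5→10 11:r→10,c→4,2→11,x→12,5→11 12:r→14,c→4,2→12,x→12,5→12 13:r→13,c→13,2→13,x→4,5→4 14:r→14,c→4,2→4,x→4,5→14.
'cx': run [23, 9, 4] end={s19,s30,s35,s8} — reject; 2/2 deletions ∈↓L.
'xc': N↓-sim [23, 13, 4] end={s19,s30,s35,s8} ∉↓L; 2/2 deletions ∈↓L.
'5rx': run [23, 20, 13, 5] end={s19,s29,s30,s35,s8} — reject; 3/3 single-dels accept.
'c55c5': N↓-sim [23, 9, 8, 7, 6, 4] end={s19,s30,s35,s8} — reject; 5/5 single-dels accept.
'55xr2': run [23, 20, 16, 7, 5, 4] end={s19,s30,s35,s8} — reject; 5/5 del acc.
5 words, ⪯-incomp.

min(Σ*\↓L) = [cx, xc, 5rx, c55c5, 55xr2].


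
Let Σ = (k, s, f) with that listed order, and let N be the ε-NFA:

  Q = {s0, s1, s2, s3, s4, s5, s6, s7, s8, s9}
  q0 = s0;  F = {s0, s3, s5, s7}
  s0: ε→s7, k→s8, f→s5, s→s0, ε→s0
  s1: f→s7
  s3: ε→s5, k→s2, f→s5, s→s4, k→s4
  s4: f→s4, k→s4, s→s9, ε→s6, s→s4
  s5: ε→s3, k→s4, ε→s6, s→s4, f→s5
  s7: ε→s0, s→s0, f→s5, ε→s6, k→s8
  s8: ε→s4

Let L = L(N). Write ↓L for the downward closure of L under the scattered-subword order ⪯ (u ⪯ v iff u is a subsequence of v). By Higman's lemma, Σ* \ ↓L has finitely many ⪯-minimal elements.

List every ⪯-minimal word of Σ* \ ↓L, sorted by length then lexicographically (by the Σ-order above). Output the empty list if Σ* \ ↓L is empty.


|Q|=10, |F|=4, |δ|=27 (9 ε).
min D↑ (3 st, q0=0, F={1}): 0:k→1,s→0,f→2 1:k→1,s→1,f→1 2:k→1,s→1,f→2 [Hopcroft].
'k': N↓-sim [9, 5] end={s2,s4,s6,s8,s9} ∉↓L; 1/1 deletions ∈↓L.
'fs': |S_i|=[9, 6, 3] end={s4,s6,s9} rej; 2/2 deletions ∈↓L.
2 minimals (antichain).

Antichain: [k, fs].


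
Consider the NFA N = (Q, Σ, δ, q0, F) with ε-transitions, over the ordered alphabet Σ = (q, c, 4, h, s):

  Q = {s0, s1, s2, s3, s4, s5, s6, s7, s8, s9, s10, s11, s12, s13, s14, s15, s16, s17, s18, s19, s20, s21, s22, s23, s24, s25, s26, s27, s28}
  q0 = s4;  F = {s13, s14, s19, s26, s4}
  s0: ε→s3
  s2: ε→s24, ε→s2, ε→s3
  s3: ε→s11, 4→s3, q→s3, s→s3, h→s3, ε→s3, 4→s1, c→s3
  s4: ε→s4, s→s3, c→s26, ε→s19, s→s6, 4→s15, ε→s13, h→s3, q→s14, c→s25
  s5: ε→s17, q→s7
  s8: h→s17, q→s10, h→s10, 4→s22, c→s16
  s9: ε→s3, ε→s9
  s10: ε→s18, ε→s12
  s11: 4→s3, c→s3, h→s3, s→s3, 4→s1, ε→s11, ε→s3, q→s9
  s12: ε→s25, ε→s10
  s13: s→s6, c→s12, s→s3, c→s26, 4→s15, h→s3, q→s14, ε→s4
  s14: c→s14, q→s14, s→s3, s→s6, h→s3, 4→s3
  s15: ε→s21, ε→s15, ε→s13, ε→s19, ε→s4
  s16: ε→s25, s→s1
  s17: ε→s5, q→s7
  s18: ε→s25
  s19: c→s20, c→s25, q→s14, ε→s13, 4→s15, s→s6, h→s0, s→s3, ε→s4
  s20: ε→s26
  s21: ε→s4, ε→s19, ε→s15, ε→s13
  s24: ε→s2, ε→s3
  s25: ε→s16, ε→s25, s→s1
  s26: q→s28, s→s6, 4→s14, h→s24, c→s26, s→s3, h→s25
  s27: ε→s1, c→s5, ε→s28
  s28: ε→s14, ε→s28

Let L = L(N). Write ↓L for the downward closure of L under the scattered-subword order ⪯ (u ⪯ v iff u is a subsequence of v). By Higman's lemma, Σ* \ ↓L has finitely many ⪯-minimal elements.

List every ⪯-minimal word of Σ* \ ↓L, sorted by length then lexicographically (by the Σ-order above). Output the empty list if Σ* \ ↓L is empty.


|Q|=29, |F|=5, |δ|=98 (42 ε).
min D↑ (4 st, q0=0, F={3}): 0:q→1,c→2,4→0,h→3,s→3 1:q→1,c→1,4→3,h→3,s→3 2:q→1,c→2,4→1,h→3,s→3 3:q→3,c→3,4→3,h→3,s→3 (ε-aug+det+¬).
'h': run [22, 9] end={s0,s1,s11,s16,s2,s24,s25,s3,s9} ∉↓L; 1/1 deletions ∈↓L.
's': |S_i|=[22, 5] end={s1,s11,s3,s6,s9} — reject; 1/1 deletions ∈↓L.
'q4': N↓-sim [22, 7, 4] end={s1,s11,s3,s9} — reject; 2/2 deletions ∈↓L.
'c44': |S_i|=[22, 16, 6, 4] end={s1,s11,s3,s9} ∉↓L; 3/3 deletions ∈↓L.
4 words, ⪯-incomp.

Antichain: [h, s, q4, c44].


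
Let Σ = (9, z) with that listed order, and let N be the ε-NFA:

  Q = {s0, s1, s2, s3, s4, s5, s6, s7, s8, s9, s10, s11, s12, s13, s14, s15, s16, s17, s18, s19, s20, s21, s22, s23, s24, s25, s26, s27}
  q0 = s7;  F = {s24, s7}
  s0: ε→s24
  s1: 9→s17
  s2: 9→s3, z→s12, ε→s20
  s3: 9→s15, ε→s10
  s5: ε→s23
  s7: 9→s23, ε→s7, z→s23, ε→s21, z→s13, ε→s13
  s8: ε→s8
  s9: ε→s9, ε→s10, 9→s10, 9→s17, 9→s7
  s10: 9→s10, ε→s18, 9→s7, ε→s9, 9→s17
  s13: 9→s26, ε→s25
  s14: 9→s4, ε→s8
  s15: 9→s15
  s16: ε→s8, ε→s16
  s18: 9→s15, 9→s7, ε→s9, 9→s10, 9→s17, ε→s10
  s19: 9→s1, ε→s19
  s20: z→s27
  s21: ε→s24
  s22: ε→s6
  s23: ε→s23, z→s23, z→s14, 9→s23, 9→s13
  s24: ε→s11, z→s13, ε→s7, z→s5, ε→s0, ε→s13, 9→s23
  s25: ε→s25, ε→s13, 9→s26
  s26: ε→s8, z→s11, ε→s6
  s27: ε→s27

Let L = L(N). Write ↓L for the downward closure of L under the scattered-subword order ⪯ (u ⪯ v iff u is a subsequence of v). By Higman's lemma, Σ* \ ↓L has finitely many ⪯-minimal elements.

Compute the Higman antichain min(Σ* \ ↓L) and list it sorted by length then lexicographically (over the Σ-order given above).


Antichain: [9, z].

|Q|=28, |F|=2, |δ|=62 (31 ε).
min D↑ (2 st, q0=0, F={1}): 0:9→1,z→1 1:9→1,z→1.
'9': run [14, 9] end={s11,s13,s14,s23,s25,s26,s4,s6,s8} ∉↓L; 1/1 del acc.
'z': N↓-sim [14, 10] end={s11,s13,s14,s23,s25,s26,s4,s5,s6,s8} — reject; 1/1 deletions ∈↓L.
2 words, ⪯-incomp.


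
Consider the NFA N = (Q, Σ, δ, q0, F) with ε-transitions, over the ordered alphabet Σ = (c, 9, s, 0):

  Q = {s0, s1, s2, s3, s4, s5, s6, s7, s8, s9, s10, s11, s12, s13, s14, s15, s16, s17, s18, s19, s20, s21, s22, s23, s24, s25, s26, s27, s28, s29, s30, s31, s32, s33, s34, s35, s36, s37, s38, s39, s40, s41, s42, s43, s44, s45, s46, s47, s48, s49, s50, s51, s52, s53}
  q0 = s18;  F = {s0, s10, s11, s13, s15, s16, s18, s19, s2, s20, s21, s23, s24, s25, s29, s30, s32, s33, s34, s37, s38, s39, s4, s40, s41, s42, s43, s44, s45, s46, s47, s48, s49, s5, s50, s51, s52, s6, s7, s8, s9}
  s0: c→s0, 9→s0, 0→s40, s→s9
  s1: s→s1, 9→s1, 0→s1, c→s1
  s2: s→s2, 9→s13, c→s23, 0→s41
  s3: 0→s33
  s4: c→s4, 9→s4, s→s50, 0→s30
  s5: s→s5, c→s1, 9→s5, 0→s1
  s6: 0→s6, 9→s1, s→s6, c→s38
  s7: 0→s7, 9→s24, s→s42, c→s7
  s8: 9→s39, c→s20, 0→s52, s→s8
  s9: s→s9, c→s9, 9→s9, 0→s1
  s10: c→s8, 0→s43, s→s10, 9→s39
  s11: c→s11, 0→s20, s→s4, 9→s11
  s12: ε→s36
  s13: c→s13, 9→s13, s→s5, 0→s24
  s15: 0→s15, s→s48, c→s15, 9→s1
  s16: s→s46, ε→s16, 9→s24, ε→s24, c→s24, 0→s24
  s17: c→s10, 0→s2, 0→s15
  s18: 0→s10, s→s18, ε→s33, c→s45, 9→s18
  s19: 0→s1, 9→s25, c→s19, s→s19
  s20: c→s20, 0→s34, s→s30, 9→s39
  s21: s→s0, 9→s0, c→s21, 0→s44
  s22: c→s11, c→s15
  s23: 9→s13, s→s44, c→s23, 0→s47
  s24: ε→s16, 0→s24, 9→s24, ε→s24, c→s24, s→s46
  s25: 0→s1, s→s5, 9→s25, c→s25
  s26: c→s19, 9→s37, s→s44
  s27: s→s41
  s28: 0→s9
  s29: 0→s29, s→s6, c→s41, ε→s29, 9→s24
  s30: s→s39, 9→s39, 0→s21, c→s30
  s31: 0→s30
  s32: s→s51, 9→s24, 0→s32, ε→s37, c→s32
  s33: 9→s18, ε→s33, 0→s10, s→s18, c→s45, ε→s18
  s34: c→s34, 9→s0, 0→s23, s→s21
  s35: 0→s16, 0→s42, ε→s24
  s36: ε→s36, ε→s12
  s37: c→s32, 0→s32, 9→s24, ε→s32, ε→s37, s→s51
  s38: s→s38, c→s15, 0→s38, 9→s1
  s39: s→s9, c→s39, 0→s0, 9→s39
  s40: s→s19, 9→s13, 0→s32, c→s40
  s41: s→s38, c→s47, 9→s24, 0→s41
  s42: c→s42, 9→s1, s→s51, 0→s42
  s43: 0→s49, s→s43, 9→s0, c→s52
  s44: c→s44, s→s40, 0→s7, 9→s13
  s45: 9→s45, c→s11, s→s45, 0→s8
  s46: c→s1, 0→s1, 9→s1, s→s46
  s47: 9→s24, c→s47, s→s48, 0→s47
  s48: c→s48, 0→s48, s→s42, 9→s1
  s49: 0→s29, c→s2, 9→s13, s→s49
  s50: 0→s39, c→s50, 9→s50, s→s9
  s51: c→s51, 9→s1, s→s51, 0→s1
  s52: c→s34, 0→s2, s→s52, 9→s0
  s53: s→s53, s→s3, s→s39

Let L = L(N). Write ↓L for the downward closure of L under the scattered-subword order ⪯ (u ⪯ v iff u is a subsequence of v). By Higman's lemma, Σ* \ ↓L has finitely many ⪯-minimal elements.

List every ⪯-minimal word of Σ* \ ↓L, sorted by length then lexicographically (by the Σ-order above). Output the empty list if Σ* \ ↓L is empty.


min(Σ*\↓L) = [09s0, ccsss0, 0009sc, 0000s9].

|Q|=54, |F|=41, |δ|=200 (15 ε).
min D↑ (39 st, q0=0, F={17}): 0:c→1,9→0,s→0,0→2 1:c→3,9→1,s→1,0→4 2:c→4,9→5,s→2,0→6 3:c→3,9→3,s→7,0→8 4:c→8,9→5,s→4,0→9 5:c→5,9→5,s→10,0→11 6:c→9,9→11,s→6,0→12 7:c→7,9→7,s→13,0→14 8:c→8,9→5,s→14,0→15 9:c→15,9→11,s→9,0→16 10:c→10,9→10,s→10,0→17 11:c→11,9→11,s→10,0→18 12:c→16,9→19,s→12,0→20 13:c→13,9→13,s→10,0→5 14:c→14,9→5,s→5,0→21 15:c→15,9→11,s→21,0→22 16:c→22,9→19,s→16,0→23 17:c→17,9→17,s→17,0→17 18:c→18,9→19,s→24,0→25 19:c→19,9→19,s→26,0→27 20:c→23,9→27,s→28,0→20 21:c→21,9→11,s→11,0→29 22:c→22,9→19,s→29,0→30 23:c→30,9→27,s→31,0→23 24:c→24,9→32,s→24,0→17 25:c→25,9→27,s→33,0→25 26:c→17,9→26,s→26,0→17 27:c→27,9→27,s→34,0→27 28:c→31,9→17,s→28,0→28 29:c→29,9→19,s→18,0→35 30:c→30,9→27,s→36,0→30 31:c→37,9→17,s→31,0→31 32:c→32,9→32,s→26,0→17 33:c→33,9→17,s→33,0→17 34:c→17,9→17,s→34,0→17 35:c→35,9→27,s→38,0→35 36:c→36,9→17,s→38,0→36 37:c→37,9→17,s→36,0→37 38:c→38,9→17,s→33,0→38 (ε-aug+det+¬).
'09s0': |S_i|=[42, 36, 15, 7, 1] end={s1} rej; 4/4 single-dels accept.
'ccsss0': |S_i|=[42, 35, 29, 23, 17, 7, 1] end={s1} ∉↓L; 6/6 deletions ∈↓L.
'0009sc': |S_i|=[42, 36, 31, 25, 7, 3, 1] end={s1} ∉↓L; 6/6 del acc.
'0000s9': N↓-sim [42, 36, 31, 25, 16, 8, 1] end={s1} rej; 6/6 del acc.
4 minimals (antichain).
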